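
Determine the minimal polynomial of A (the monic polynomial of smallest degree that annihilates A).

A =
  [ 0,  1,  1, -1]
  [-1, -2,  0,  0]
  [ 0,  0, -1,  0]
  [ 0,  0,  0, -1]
x^3 + 3*x^2 + 3*x + 1

The characteristic polynomial is χ_A(x) = (x + 1)^4, so the eigenvalues are known. The minimal polynomial is
  m_A(x) = Π_λ (x − λ)^{k_λ}
where k_λ is the size of the *largest* Jordan block for λ (equivalently, the smallest k with (A − λI)^k v = 0 for every generalised eigenvector v of λ).

  λ = -1: largest Jordan block has size 3, contributing (x + 1)^3

So m_A(x) = (x + 1)^3 = x^3 + 3*x^2 + 3*x + 1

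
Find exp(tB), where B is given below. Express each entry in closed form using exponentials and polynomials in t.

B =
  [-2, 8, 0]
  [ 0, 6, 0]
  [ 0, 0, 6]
e^{tB} =
  [exp(-2*t), exp(6*t) - exp(-2*t), 0]
  [0, exp(6*t), 0]
  [0, 0, exp(6*t)]

Strategy: write B = P · J · P⁻¹ where J is a Jordan canonical form, so e^{tB} = P · e^{tJ} · P⁻¹, and e^{tJ} can be computed block-by-block.

B has Jordan form
J =
  [-2, 0, 0]
  [ 0, 6, 0]
  [ 0, 0, 6]
(up to reordering of blocks).

Per-block formulas:
  For a 1×1 block at λ = 6: exp(t · [6]) = [e^(6t)].
  For a 1×1 block at λ = -2: exp(t · [-2]) = [e^(-2t)].

After assembling e^{tJ} and conjugating by P, we get:

e^{tB} =
  [exp(-2*t), exp(6*t) - exp(-2*t), 0]
  [0, exp(6*t), 0]
  [0, 0, exp(6*t)]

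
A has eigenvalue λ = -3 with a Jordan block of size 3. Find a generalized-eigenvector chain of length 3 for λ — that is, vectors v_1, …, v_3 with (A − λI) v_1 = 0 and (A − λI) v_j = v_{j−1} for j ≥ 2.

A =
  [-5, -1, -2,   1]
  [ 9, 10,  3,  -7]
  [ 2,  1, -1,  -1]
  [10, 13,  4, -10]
A Jordan chain for λ = -3 of length 3:
v_1 = (2, -2, -2, -2)ᵀ
v_2 = (-3, 5, 3, 7)ᵀ
v_3 = (2, -1, 0, 0)ᵀ

Let N = A − (-3)·I. We want v_3 with N^3 v_3 = 0 but N^2 v_3 ≠ 0; then v_{j-1} := N · v_j for j = 3, …, 2.

Pick v_3 = (2, -1, 0, 0)ᵀ.
Then v_2 = N · v_3 = (-3, 5, 3, 7)ᵀ.
Then v_1 = N · v_2 = (2, -2, -2, -2)ᵀ.

Sanity check: (A − (-3)·I) v_1 = (0, 0, 0, 0)ᵀ = 0. ✓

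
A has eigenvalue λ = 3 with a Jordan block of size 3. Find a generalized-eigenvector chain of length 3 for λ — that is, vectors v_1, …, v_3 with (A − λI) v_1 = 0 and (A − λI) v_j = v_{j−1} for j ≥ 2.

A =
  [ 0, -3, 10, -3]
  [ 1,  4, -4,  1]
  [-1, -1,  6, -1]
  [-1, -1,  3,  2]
A Jordan chain for λ = 3 of length 3:
v_1 = (-1, 1, 0, 0)ᵀ
v_2 = (-3, 1, -1, -1)ᵀ
v_3 = (1, 0, 0, 0)ᵀ

Let N = A − (3)·I. We want v_3 with N^3 v_3 = 0 but N^2 v_3 ≠ 0; then v_{j-1} := N · v_j for j = 3, …, 2.

Pick v_3 = (1, 0, 0, 0)ᵀ.
Then v_2 = N · v_3 = (-3, 1, -1, -1)ᵀ.
Then v_1 = N · v_2 = (-1, 1, 0, 0)ᵀ.

Sanity check: (A − (3)·I) v_1 = (0, 0, 0, 0)ᵀ = 0. ✓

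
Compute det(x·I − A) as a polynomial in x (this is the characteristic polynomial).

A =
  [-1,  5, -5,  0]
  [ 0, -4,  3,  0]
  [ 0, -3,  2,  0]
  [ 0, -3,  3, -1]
x^4 + 4*x^3 + 6*x^2 + 4*x + 1

Expanding det(x·I − A) (e.g. by cofactor expansion or by noting that A is similar to its Jordan form J, which has the same characteristic polynomial as A) gives
  χ_A(x) = x^4 + 4*x^3 + 6*x^2 + 4*x + 1
which factors as (x + 1)^4. The eigenvalues (with algebraic multiplicities) are λ = -1 with multiplicity 4.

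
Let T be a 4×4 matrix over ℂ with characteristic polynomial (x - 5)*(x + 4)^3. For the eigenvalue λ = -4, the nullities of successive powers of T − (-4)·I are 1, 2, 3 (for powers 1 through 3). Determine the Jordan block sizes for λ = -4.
Block sizes for λ = -4: [3]

From the dimensions of kernels of powers, the number of Jordan blocks of size at least j is d_j − d_{j−1} where d_j = dim ker(N^j) (with d_0 = 0). Computing the differences gives [1, 1, 1].
The number of blocks of size exactly k is (#blocks of size ≥ k) − (#blocks of size ≥ k + 1), so the partition is: 1 block(s) of size 3.
In nonincreasing order the block sizes are [3].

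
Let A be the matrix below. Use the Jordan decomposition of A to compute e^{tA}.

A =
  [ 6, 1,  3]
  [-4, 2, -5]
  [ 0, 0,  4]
e^{tA} =
  [2*t*exp(4*t) + exp(4*t), t*exp(4*t), t^2*exp(4*t)/2 + 3*t*exp(4*t)]
  [-4*t*exp(4*t), -2*t*exp(4*t) + exp(4*t), -t^2*exp(4*t) - 5*t*exp(4*t)]
  [0, 0, exp(4*t)]

Strategy: write A = P · J · P⁻¹ where J is a Jordan canonical form, so e^{tA} = P · e^{tJ} · P⁻¹, and e^{tJ} can be computed block-by-block.

A has Jordan form
J =
  [4, 1, 0]
  [0, 4, 1]
  [0, 0, 4]
(up to reordering of blocks).

Per-block formulas:
  For a 3×3 Jordan block J_3(4): exp(t · J_3(4)) = e^(4t)·(I + t·N + (t^2/2)·N^2), where N is the 3×3 nilpotent shift.

After assembling e^{tJ} and conjugating by P, we get:

e^{tA} =
  [2*t*exp(4*t) + exp(4*t), t*exp(4*t), t^2*exp(4*t)/2 + 3*t*exp(4*t)]
  [-4*t*exp(4*t), -2*t*exp(4*t) + exp(4*t), -t^2*exp(4*t) - 5*t*exp(4*t)]
  [0, 0, exp(4*t)]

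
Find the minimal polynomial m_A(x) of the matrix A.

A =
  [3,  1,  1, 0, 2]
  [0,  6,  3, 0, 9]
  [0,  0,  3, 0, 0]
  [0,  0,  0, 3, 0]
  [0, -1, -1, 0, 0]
x^3 - 9*x^2 + 27*x - 27

The characteristic polynomial is χ_A(x) = (x - 3)^5, so the eigenvalues are known. The minimal polynomial is
  m_A(x) = Π_λ (x − λ)^{k_λ}
where k_λ is the size of the *largest* Jordan block for λ (equivalently, the smallest k with (A − λI)^k v = 0 for every generalised eigenvector v of λ).

  λ = 3: largest Jordan block has size 3, contributing (x − 3)^3

So m_A(x) = (x - 3)^3 = x^3 - 9*x^2 + 27*x - 27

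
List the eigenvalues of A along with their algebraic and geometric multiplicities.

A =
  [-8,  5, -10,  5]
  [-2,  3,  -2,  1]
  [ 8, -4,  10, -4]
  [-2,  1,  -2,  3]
λ = 2: alg = 4, geom = 3

Step 1 — factor the characteristic polynomial to read off the algebraic multiplicities:
  χ_A(x) = (x - 2)^4

Step 2 — compute geometric multiplicities via the rank-nullity identity g(λ) = n − rank(A − λI):
  rank(A − (2)·I) = 1, so dim ker(A − (2)·I) = n − 1 = 3

Summary:
  λ = 2: algebraic multiplicity = 4, geometric multiplicity = 3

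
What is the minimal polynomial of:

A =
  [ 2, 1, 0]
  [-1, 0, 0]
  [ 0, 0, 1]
x^2 - 2*x + 1

The characteristic polynomial is χ_A(x) = (x - 1)^3, so the eigenvalues are known. The minimal polynomial is
  m_A(x) = Π_λ (x − λ)^{k_λ}
where k_λ is the size of the *largest* Jordan block for λ (equivalently, the smallest k with (A − λI)^k v = 0 for every generalised eigenvector v of λ).

  λ = 1: largest Jordan block has size 2, contributing (x − 1)^2

So m_A(x) = (x - 1)^2 = x^2 - 2*x + 1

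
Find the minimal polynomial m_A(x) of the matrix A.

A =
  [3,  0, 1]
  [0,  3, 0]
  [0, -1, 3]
x^3 - 9*x^2 + 27*x - 27

The characteristic polynomial is χ_A(x) = (x - 3)^3, so the eigenvalues are known. The minimal polynomial is
  m_A(x) = Π_λ (x − λ)^{k_λ}
where k_λ is the size of the *largest* Jordan block for λ (equivalently, the smallest k with (A − λI)^k v = 0 for every generalised eigenvector v of λ).

  λ = 3: largest Jordan block has size 3, contributing (x − 3)^3

So m_A(x) = (x - 3)^3 = x^3 - 9*x^2 + 27*x - 27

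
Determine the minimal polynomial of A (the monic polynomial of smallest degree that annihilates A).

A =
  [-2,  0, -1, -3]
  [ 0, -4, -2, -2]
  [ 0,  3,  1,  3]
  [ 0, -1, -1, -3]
x^2 + 4*x + 4

The characteristic polynomial is χ_A(x) = (x + 2)^4, so the eigenvalues are known. The minimal polynomial is
  m_A(x) = Π_λ (x − λ)^{k_λ}
where k_λ is the size of the *largest* Jordan block for λ (equivalently, the smallest k with (A − λI)^k v = 0 for every generalised eigenvector v of λ).

  λ = -2: largest Jordan block has size 2, contributing (x + 2)^2

So m_A(x) = (x + 2)^2 = x^2 + 4*x + 4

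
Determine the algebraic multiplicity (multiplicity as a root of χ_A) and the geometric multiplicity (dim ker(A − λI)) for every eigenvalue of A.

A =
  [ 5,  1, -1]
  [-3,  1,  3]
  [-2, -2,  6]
λ = 4: alg = 3, geom = 2

Step 1 — factor the characteristic polynomial to read off the algebraic multiplicities:
  χ_A(x) = (x - 4)^3

Step 2 — compute geometric multiplicities via the rank-nullity identity g(λ) = n − rank(A − λI):
  rank(A − (4)·I) = 1, so dim ker(A − (4)·I) = n − 1 = 2

Summary:
  λ = 4: algebraic multiplicity = 3, geometric multiplicity = 2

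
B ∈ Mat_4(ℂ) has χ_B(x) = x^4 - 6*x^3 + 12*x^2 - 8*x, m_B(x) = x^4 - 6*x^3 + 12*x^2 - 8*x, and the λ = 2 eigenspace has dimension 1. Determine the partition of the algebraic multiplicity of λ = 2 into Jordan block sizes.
Block sizes for λ = 2: [3]

Step 1 — from the characteristic polynomial, algebraic multiplicity of λ = 2 is 3. From dim ker(B − (2)·I) = 1, there are exactly 1 Jordan blocks for λ = 2.
Step 2 — from the minimal polynomial, the factor (x − 2)^3 tells us the largest block for λ = 2 has size 3.
Step 3 — with total size 3, 1 blocks, and largest block 3, the block sizes (in nonincreasing order) are [3].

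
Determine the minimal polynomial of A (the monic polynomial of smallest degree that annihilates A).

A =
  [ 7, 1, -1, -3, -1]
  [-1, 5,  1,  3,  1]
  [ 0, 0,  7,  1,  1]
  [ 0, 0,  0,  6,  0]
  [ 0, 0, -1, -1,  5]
x^2 - 12*x + 36

The characteristic polynomial is χ_A(x) = (x - 6)^5, so the eigenvalues are known. The minimal polynomial is
  m_A(x) = Π_λ (x − λ)^{k_λ}
where k_λ is the size of the *largest* Jordan block for λ (equivalently, the smallest k with (A − λI)^k v = 0 for every generalised eigenvector v of λ).

  λ = 6: largest Jordan block has size 2, contributing (x − 6)^2

So m_A(x) = (x - 6)^2 = x^2 - 12*x + 36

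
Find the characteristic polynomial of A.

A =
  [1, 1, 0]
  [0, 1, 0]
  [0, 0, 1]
x^3 - 3*x^2 + 3*x - 1

Expanding det(x·I − A) (e.g. by cofactor expansion or by noting that A is similar to its Jordan form J, which has the same characteristic polynomial as A) gives
  χ_A(x) = x^3 - 3*x^2 + 3*x - 1
which factors as (x - 1)^3. The eigenvalues (with algebraic multiplicities) are λ = 1 with multiplicity 3.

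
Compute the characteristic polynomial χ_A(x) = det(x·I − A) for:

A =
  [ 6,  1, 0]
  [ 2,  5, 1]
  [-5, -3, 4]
x^3 - 15*x^2 + 75*x - 125

Expanding det(x·I − A) (e.g. by cofactor expansion or by noting that A is similar to its Jordan form J, which has the same characteristic polynomial as A) gives
  χ_A(x) = x^3 - 15*x^2 + 75*x - 125
which factors as (x - 5)^3. The eigenvalues (with algebraic multiplicities) are λ = 5 with multiplicity 3.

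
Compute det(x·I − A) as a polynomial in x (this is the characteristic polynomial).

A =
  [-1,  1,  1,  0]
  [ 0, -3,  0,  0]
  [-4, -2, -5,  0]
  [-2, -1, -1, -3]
x^4 + 12*x^3 + 54*x^2 + 108*x + 81

Expanding det(x·I − A) (e.g. by cofactor expansion or by noting that A is similar to its Jordan form J, which has the same characteristic polynomial as A) gives
  χ_A(x) = x^4 + 12*x^3 + 54*x^2 + 108*x + 81
which factors as (x + 3)^4. The eigenvalues (with algebraic multiplicities) are λ = -3 with multiplicity 4.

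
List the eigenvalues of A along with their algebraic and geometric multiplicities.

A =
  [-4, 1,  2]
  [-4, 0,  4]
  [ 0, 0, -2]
λ = -2: alg = 3, geom = 2

Step 1 — factor the characteristic polynomial to read off the algebraic multiplicities:
  χ_A(x) = (x + 2)^3

Step 2 — compute geometric multiplicities via the rank-nullity identity g(λ) = n − rank(A − λI):
  rank(A − (-2)·I) = 1, so dim ker(A − (-2)·I) = n − 1 = 2

Summary:
  λ = -2: algebraic multiplicity = 3, geometric multiplicity = 2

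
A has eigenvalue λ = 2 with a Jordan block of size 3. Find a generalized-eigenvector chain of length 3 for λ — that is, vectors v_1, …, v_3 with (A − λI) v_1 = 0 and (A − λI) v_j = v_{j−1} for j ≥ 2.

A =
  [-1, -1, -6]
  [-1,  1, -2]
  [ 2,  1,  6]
A Jordan chain for λ = 2 of length 3:
v_1 = (-2, 0, 1)ᵀ
v_2 = (-3, -1, 2)ᵀ
v_3 = (1, 0, 0)ᵀ

Let N = A − (2)·I. We want v_3 with N^3 v_3 = 0 but N^2 v_3 ≠ 0; then v_{j-1} := N · v_j for j = 3, …, 2.

Pick v_3 = (1, 0, 0)ᵀ.
Then v_2 = N · v_3 = (-3, -1, 2)ᵀ.
Then v_1 = N · v_2 = (-2, 0, 1)ᵀ.

Sanity check: (A − (2)·I) v_1 = (0, 0, 0)ᵀ = 0. ✓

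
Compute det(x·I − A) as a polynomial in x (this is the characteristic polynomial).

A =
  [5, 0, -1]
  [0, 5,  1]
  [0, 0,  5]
x^3 - 15*x^2 + 75*x - 125

Expanding det(x·I − A) (e.g. by cofactor expansion or by noting that A is similar to its Jordan form J, which has the same characteristic polynomial as A) gives
  χ_A(x) = x^3 - 15*x^2 + 75*x - 125
which factors as (x - 5)^3. The eigenvalues (with algebraic multiplicities) are λ = 5 with multiplicity 3.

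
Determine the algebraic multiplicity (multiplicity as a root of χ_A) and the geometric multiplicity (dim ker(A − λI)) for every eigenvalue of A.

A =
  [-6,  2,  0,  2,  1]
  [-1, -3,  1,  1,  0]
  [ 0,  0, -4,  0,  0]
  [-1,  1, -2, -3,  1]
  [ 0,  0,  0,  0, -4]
λ = -4: alg = 5, geom = 2

Step 1 — factor the characteristic polynomial to read off the algebraic multiplicities:
  χ_A(x) = (x + 4)^5

Step 2 — compute geometric multiplicities via the rank-nullity identity g(λ) = n − rank(A − λI):
  rank(A − (-4)·I) = 3, so dim ker(A − (-4)·I) = n − 3 = 2

Summary:
  λ = -4: algebraic multiplicity = 5, geometric multiplicity = 2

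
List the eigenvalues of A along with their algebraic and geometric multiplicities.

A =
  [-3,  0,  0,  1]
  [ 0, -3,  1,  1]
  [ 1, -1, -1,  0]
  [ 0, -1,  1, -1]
λ = -2: alg = 4, geom = 2

Step 1 — factor the characteristic polynomial to read off the algebraic multiplicities:
  χ_A(x) = (x + 2)^4

Step 2 — compute geometric multiplicities via the rank-nullity identity g(λ) = n − rank(A − λI):
  rank(A − (-2)·I) = 2, so dim ker(A − (-2)·I) = n − 2 = 2

Summary:
  λ = -2: algebraic multiplicity = 4, geometric multiplicity = 2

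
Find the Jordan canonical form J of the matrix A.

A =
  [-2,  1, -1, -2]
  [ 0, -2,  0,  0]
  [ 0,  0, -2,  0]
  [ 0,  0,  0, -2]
J_2(-2) ⊕ J_1(-2) ⊕ J_1(-2)

The characteristic polynomial is
  det(x·I − A) = x^4 + 8*x^3 + 24*x^2 + 32*x + 16 = (x + 2)^4

Eigenvalues and multiplicities (the geometric multiplicity of λ is n − rank(A − λI), which equals the number of Jordan blocks for λ):
  λ = -2: algebraic multiplicity = 4, geometric multiplicity = 3

Determining the block sizes for each eigenvalue:
  λ = -2: 3 blocks summing to 4 forces exactly one block of size 2 and the rest size 1 → block sizes [2, 1, 1]

Assembling the blocks gives a Jordan form
J =
  [-2,  1,  0,  0]
  [ 0, -2,  0,  0]
  [ 0,  0, -2,  0]
  [ 0,  0,  0, -2]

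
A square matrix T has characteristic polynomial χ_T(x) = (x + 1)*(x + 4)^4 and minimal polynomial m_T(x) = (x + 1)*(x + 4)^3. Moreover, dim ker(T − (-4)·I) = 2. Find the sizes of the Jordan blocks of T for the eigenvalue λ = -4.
Block sizes for λ = -4: [3, 1]

Step 1 — from the characteristic polynomial, algebraic multiplicity of λ = -4 is 4. From dim ker(T − (-4)·I) = 2, there are exactly 2 Jordan blocks for λ = -4.
Step 2 — from the minimal polynomial, the factor (x + 4)^3 tells us the largest block for λ = -4 has size 3.
Step 3 — with total size 4, 2 blocks, and largest block 3, the block sizes (in nonincreasing order) are [3, 1].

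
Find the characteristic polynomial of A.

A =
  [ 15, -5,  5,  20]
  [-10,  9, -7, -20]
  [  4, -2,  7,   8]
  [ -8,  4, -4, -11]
x^4 - 20*x^3 + 150*x^2 - 500*x + 625

Expanding det(x·I − A) (e.g. by cofactor expansion or by noting that A is similar to its Jordan form J, which has the same characteristic polynomial as A) gives
  χ_A(x) = x^4 - 20*x^3 + 150*x^2 - 500*x + 625
which factors as (x - 5)^4. The eigenvalues (with algebraic multiplicities) are λ = 5 with multiplicity 4.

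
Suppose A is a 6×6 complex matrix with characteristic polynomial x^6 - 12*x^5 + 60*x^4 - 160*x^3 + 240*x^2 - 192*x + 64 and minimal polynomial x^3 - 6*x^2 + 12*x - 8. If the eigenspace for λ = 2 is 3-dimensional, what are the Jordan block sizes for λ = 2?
Block sizes for λ = 2: [3, 2, 1]

Step 1 — from the characteristic polynomial, algebraic multiplicity of λ = 2 is 6. From dim ker(A − (2)·I) = 3, there are exactly 3 Jordan blocks for λ = 2.
Step 2 — from the minimal polynomial, the factor (x − 2)^3 tells us the largest block for λ = 2 has size 3.
Step 3 — with total size 6, 3 blocks, and largest block 3, the block sizes (in nonincreasing order) are [3, 2, 1].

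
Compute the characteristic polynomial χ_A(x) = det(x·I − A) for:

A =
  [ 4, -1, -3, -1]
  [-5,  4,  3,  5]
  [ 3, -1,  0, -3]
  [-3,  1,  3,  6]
x^4 - 14*x^3 + 72*x^2 - 162*x + 135

Expanding det(x·I − A) (e.g. by cofactor expansion or by noting that A is similar to its Jordan form J, which has the same characteristic polynomial as A) gives
  χ_A(x) = x^4 - 14*x^3 + 72*x^2 - 162*x + 135
which factors as (x - 5)*(x - 3)^3. The eigenvalues (with algebraic multiplicities) are λ = 3 with multiplicity 3, λ = 5 with multiplicity 1.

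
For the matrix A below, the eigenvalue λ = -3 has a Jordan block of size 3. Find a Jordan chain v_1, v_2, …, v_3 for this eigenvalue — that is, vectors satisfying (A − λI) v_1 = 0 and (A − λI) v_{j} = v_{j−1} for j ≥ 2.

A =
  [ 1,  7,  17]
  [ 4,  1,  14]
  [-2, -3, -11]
A Jordan chain for λ = -3 of length 3:
v_1 = (10, 4, -4)ᵀ
v_2 = (4, 4, -2)ᵀ
v_3 = (1, 0, 0)ᵀ

Let N = A − (-3)·I. We want v_3 with N^3 v_3 = 0 but N^2 v_3 ≠ 0; then v_{j-1} := N · v_j for j = 3, …, 2.

Pick v_3 = (1, 0, 0)ᵀ.
Then v_2 = N · v_3 = (4, 4, -2)ᵀ.
Then v_1 = N · v_2 = (10, 4, -4)ᵀ.

Sanity check: (A − (-3)·I) v_1 = (0, 0, 0)ᵀ = 0. ✓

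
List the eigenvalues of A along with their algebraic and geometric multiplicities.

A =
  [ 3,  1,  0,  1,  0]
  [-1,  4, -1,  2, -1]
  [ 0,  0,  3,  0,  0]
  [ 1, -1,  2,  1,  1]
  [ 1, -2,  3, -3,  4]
λ = 3: alg = 5, geom = 2

Step 1 — factor the characteristic polynomial to read off the algebraic multiplicities:
  χ_A(x) = (x - 3)^5

Step 2 — compute geometric multiplicities via the rank-nullity identity g(λ) = n − rank(A − λI):
  rank(A − (3)·I) = 3, so dim ker(A − (3)·I) = n − 3 = 2

Summary:
  λ = 3: algebraic multiplicity = 5, geometric multiplicity = 2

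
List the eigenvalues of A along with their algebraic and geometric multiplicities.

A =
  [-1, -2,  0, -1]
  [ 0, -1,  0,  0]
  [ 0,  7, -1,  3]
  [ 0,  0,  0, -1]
λ = -1: alg = 4, geom = 2

Step 1 — factor the characteristic polynomial to read off the algebraic multiplicities:
  χ_A(x) = (x + 1)^4

Step 2 — compute geometric multiplicities via the rank-nullity identity g(λ) = n − rank(A − λI):
  rank(A − (-1)·I) = 2, so dim ker(A − (-1)·I) = n − 2 = 2

Summary:
  λ = -1: algebraic multiplicity = 4, geometric multiplicity = 2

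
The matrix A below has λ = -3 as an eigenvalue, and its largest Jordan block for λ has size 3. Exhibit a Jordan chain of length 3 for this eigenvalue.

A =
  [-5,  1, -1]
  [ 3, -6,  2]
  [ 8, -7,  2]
A Jordan chain for λ = -3 of length 3:
v_1 = (-1, 1, 3)ᵀ
v_2 = (-2, 3, 8)ᵀ
v_3 = (1, 0, 0)ᵀ

Let N = A − (-3)·I. We want v_3 with N^3 v_3 = 0 but N^2 v_3 ≠ 0; then v_{j-1} := N · v_j for j = 3, …, 2.

Pick v_3 = (1, 0, 0)ᵀ.
Then v_2 = N · v_3 = (-2, 3, 8)ᵀ.
Then v_1 = N · v_2 = (-1, 1, 3)ᵀ.

Sanity check: (A − (-3)·I) v_1 = (0, 0, 0)ᵀ = 0. ✓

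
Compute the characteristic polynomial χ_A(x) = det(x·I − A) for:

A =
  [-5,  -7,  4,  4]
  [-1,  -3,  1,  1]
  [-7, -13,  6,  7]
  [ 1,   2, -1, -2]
x^4 + 4*x^3 + 6*x^2 + 4*x + 1

Expanding det(x·I − A) (e.g. by cofactor expansion or by noting that A is similar to its Jordan form J, which has the same characteristic polynomial as A) gives
  χ_A(x) = x^4 + 4*x^3 + 6*x^2 + 4*x + 1
which factors as (x + 1)^4. The eigenvalues (with algebraic multiplicities) are λ = -1 with multiplicity 4.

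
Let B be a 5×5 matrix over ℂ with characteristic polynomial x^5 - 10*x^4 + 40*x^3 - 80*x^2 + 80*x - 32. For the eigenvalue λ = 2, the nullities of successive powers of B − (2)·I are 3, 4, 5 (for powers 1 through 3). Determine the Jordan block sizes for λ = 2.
Block sizes for λ = 2: [3, 1, 1]

From the dimensions of kernels of powers, the number of Jordan blocks of size at least j is d_j − d_{j−1} where d_j = dim ker(N^j) (with d_0 = 0). Computing the differences gives [3, 1, 1].
The number of blocks of size exactly k is (#blocks of size ≥ k) − (#blocks of size ≥ k + 1), so the partition is: 2 block(s) of size 1, 1 block(s) of size 3.
In nonincreasing order the block sizes are [3, 1, 1].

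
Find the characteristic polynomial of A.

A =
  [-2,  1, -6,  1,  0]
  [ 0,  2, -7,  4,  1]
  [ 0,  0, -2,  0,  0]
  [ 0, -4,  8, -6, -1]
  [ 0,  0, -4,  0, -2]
x^5 + 10*x^4 + 40*x^3 + 80*x^2 + 80*x + 32

Expanding det(x·I − A) (e.g. by cofactor expansion or by noting that A is similar to its Jordan form J, which has the same characteristic polynomial as A) gives
  χ_A(x) = x^5 + 10*x^4 + 40*x^3 + 80*x^2 + 80*x + 32
which factors as (x + 2)^5. The eigenvalues (with algebraic multiplicities) are λ = -2 with multiplicity 5.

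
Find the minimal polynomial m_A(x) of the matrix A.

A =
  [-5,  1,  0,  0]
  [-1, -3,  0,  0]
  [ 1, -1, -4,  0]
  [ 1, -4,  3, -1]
x^3 + 9*x^2 + 24*x + 16

The characteristic polynomial is χ_A(x) = (x + 1)*(x + 4)^3, so the eigenvalues are known. The minimal polynomial is
  m_A(x) = Π_λ (x − λ)^{k_λ}
where k_λ is the size of the *largest* Jordan block for λ (equivalently, the smallest k with (A − λI)^k v = 0 for every generalised eigenvector v of λ).

  λ = -4: largest Jordan block has size 2, contributing (x + 4)^2
  λ = -1: largest Jordan block has size 1, contributing (x + 1)

So m_A(x) = (x + 1)*(x + 4)^2 = x^3 + 9*x^2 + 24*x + 16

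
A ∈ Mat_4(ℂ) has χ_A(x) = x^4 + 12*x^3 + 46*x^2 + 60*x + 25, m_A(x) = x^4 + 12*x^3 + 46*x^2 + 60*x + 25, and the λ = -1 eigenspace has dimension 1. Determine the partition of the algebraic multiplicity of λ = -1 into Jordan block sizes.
Block sizes for λ = -1: [2]

Step 1 — from the characteristic polynomial, algebraic multiplicity of λ = -1 is 2. From dim ker(A − (-1)·I) = 1, there are exactly 1 Jordan blocks for λ = -1.
Step 2 — from the minimal polynomial, the factor (x + 1)^2 tells us the largest block for λ = -1 has size 2.
Step 3 — with total size 2, 1 blocks, and largest block 2, the block sizes (in nonincreasing order) are [2].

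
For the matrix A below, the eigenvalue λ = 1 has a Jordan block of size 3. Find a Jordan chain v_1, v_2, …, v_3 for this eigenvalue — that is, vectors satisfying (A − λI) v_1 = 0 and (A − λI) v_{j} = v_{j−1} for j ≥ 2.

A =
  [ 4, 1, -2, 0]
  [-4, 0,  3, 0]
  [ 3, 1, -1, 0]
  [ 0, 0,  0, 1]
A Jordan chain for λ = 1 of length 3:
v_1 = (-1, 1, -1, 0)ᵀ
v_2 = (3, -4, 3, 0)ᵀ
v_3 = (1, 0, 0, 0)ᵀ

Let N = A − (1)·I. We want v_3 with N^3 v_3 = 0 but N^2 v_3 ≠ 0; then v_{j-1} := N · v_j for j = 3, …, 2.

Pick v_3 = (1, 0, 0, 0)ᵀ.
Then v_2 = N · v_3 = (3, -4, 3, 0)ᵀ.
Then v_1 = N · v_2 = (-1, 1, -1, 0)ᵀ.

Sanity check: (A − (1)·I) v_1 = (0, 0, 0, 0)ᵀ = 0. ✓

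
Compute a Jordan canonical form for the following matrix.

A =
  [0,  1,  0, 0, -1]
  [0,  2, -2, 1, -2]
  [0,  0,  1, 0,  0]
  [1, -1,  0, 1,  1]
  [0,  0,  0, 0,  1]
J_3(1) ⊕ J_1(1) ⊕ J_1(1)

The characteristic polynomial is
  det(x·I − A) = x^5 - 5*x^4 + 10*x^3 - 10*x^2 + 5*x - 1 = (x - 1)^5

Eigenvalues and multiplicities (the geometric multiplicity of λ is n − rank(A − λI), which equals the number of Jordan blocks for λ):
  λ = 1: algebraic multiplicity = 5, geometric multiplicity = 3

Determining the block sizes for each eigenvalue:
  λ = 1: with am = 5 and gm = 3, the partition is not yet determined (e.g. several partitions of 5 into 3 parts exist). Let N = A − (1)·I. Computing rank(N^1) = 2, rank(N^2) = 1, rank(N^3) = 0; the number of blocks of size ≥ j is rank(N^{j−1}) − rank(N^j), giving [3, 1, 1]. So we have 1 block(s) of size 3, 2 block(s) of size 1 → block sizes [3, 1, 1]

Assembling the blocks gives a Jordan form
J =
  [1, 1, 0, 0, 0]
  [0, 1, 1, 0, 0]
  [0, 0, 1, 0, 0]
  [0, 0, 0, 1, 0]
  [0, 0, 0, 0, 1]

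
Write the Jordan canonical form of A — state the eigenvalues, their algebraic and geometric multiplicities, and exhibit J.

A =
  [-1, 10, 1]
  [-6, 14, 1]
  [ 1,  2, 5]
J_3(6)

The characteristic polynomial is
  det(x·I − A) = x^3 - 18*x^2 + 108*x - 216 = (x - 6)^3

Eigenvalues and multiplicities (the geometric multiplicity of λ is n − rank(A − λI), which equals the number of Jordan blocks for λ):
  λ = 6: algebraic multiplicity = 3, geometric multiplicity = 1

Determining the block sizes for each eigenvalue:
  λ = 6: one block (gm = 1), so the single block has size am = 3 → block sizes [3]

Assembling the blocks gives a Jordan form
J =
  [6, 1, 0]
  [0, 6, 1]
  [0, 0, 6]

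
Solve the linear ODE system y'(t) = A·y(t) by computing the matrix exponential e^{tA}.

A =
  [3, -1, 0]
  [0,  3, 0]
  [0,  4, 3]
e^{tA} =
  [exp(3*t), -t*exp(3*t), 0]
  [0, exp(3*t), 0]
  [0, 4*t*exp(3*t), exp(3*t)]

Strategy: write A = P · J · P⁻¹ where J is a Jordan canonical form, so e^{tA} = P · e^{tJ} · P⁻¹, and e^{tJ} can be computed block-by-block.

A has Jordan form
J =
  [3, 1, 0]
  [0, 3, 0]
  [0, 0, 3]
(up to reordering of blocks).

Per-block formulas:
  For a 1×1 block at λ = 3: exp(t · [3]) = [e^(3t)].
  For a 2×2 Jordan block J_2(3): exp(t · J_2(3)) = e^(3t)·(I + t·N), where N is the 2×2 nilpotent shift.

After assembling e^{tJ} and conjugating by P, we get:

e^{tA} =
  [exp(3*t), -t*exp(3*t), 0]
  [0, exp(3*t), 0]
  [0, 4*t*exp(3*t), exp(3*t)]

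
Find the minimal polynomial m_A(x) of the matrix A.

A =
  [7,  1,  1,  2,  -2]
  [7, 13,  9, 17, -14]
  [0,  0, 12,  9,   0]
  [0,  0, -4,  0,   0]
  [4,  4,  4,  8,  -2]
x^2 - 12*x + 36

The characteristic polynomial is χ_A(x) = (x - 6)^5, so the eigenvalues are known. The minimal polynomial is
  m_A(x) = Π_λ (x − λ)^{k_λ}
where k_λ is the size of the *largest* Jordan block for λ (equivalently, the smallest k with (A − λI)^k v = 0 for every generalised eigenvector v of λ).

  λ = 6: largest Jordan block has size 2, contributing (x − 6)^2

So m_A(x) = (x - 6)^2 = x^2 - 12*x + 36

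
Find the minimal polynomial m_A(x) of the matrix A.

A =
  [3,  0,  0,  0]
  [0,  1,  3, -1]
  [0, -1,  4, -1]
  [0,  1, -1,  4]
x^3 - 9*x^2 + 27*x - 27

The characteristic polynomial is χ_A(x) = (x - 3)^4, so the eigenvalues are known. The minimal polynomial is
  m_A(x) = Π_λ (x − λ)^{k_λ}
where k_λ is the size of the *largest* Jordan block for λ (equivalently, the smallest k with (A − λI)^k v = 0 for every generalised eigenvector v of λ).

  λ = 3: largest Jordan block has size 3, contributing (x − 3)^3

So m_A(x) = (x - 3)^3 = x^3 - 9*x^2 + 27*x - 27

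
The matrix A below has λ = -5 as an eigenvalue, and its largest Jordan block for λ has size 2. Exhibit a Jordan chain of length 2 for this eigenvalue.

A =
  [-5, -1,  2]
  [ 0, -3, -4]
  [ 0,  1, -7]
A Jordan chain for λ = -5 of length 2:
v_1 = (-1, 2, 1)ᵀ
v_2 = (0, 1, 0)ᵀ

Let N = A − (-5)·I. We want v_2 with N^2 v_2 = 0 but N^1 v_2 ≠ 0; then v_{j-1} := N · v_j for j = 2, …, 2.

Pick v_2 = (0, 1, 0)ᵀ.
Then v_1 = N · v_2 = (-1, 2, 1)ᵀ.

Sanity check: (A − (-5)·I) v_1 = (0, 0, 0)ᵀ = 0. ✓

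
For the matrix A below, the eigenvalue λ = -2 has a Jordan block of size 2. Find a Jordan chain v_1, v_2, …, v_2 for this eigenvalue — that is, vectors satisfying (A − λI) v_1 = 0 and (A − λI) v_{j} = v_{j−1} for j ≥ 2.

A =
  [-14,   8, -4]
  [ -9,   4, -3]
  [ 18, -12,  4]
A Jordan chain for λ = -2 of length 2:
v_1 = (-12, -9, 18)ᵀ
v_2 = (1, 0, 0)ᵀ

Let N = A − (-2)·I. We want v_2 with N^2 v_2 = 0 but N^1 v_2 ≠ 0; then v_{j-1} := N · v_j for j = 2, …, 2.

Pick v_2 = (1, 0, 0)ᵀ.
Then v_1 = N · v_2 = (-12, -9, 18)ᵀ.

Sanity check: (A − (-2)·I) v_1 = (0, 0, 0)ᵀ = 0. ✓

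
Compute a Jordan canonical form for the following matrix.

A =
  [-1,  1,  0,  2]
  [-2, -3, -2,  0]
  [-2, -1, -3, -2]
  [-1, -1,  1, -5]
J_2(-3) ⊕ J_2(-3)

The characteristic polynomial is
  det(x·I − A) = x^4 + 12*x^3 + 54*x^2 + 108*x + 81 = (x + 3)^4

Eigenvalues and multiplicities (the geometric multiplicity of λ is n − rank(A − λI), which equals the number of Jordan blocks for λ):
  λ = -3: algebraic multiplicity = 4, geometric multiplicity = 2

Determining the block sizes for each eigenvalue:
  λ = -3: with am = 4 and gm = 2, the partition is not yet determined (e.g. several partitions of 4 into 2 parts exist). Let N = A − (-3)·I. Computing rank(N^1) = 2, rank(N^2) = 0; the number of blocks of size ≥ j is rank(N^{j−1}) − rank(N^j), giving [2, 2]. So we have 2 block(s) of size 2 → block sizes [2, 2]

Assembling the blocks gives a Jordan form
J =
  [-3,  1,  0,  0]
  [ 0, -3,  0,  0]
  [ 0,  0, -3,  1]
  [ 0,  0,  0, -3]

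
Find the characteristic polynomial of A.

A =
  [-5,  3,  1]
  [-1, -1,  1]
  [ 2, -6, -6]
x^3 + 12*x^2 + 48*x + 64

Expanding det(x·I − A) (e.g. by cofactor expansion or by noting that A is similar to its Jordan form J, which has the same characteristic polynomial as A) gives
  χ_A(x) = x^3 + 12*x^2 + 48*x + 64
which factors as (x + 4)^3. The eigenvalues (with algebraic multiplicities) are λ = -4 with multiplicity 3.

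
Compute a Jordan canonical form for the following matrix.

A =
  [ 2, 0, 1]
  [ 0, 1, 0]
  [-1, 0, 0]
J_2(1) ⊕ J_1(1)

The characteristic polynomial is
  det(x·I − A) = x^3 - 3*x^2 + 3*x - 1 = (x - 1)^3

Eigenvalues and multiplicities (the geometric multiplicity of λ is n − rank(A − λI), which equals the number of Jordan blocks for λ):
  λ = 1: algebraic multiplicity = 3, geometric multiplicity = 2

Determining the block sizes for each eigenvalue:
  λ = 1: 2 blocks summing to 3 forces exactly one block of size 2 and the rest size 1 → block sizes [2, 1]

Assembling the blocks gives a Jordan form
J =
  [1, 1, 0]
  [0, 1, 0]
  [0, 0, 1]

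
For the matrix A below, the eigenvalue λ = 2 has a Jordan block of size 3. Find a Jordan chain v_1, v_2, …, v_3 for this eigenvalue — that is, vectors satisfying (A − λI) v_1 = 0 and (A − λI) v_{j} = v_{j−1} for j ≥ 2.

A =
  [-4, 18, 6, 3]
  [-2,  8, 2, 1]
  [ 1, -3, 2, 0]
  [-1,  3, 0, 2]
A Jordan chain for λ = 2 of length 3:
v_1 = (3, 1, 0, 0)ᵀ
v_2 = (-6, -2, 1, -1)ᵀ
v_3 = (1, 0, 0, 0)ᵀ

Let N = A − (2)·I. We want v_3 with N^3 v_3 = 0 but N^2 v_3 ≠ 0; then v_{j-1} := N · v_j for j = 3, …, 2.

Pick v_3 = (1, 0, 0, 0)ᵀ.
Then v_2 = N · v_3 = (-6, -2, 1, -1)ᵀ.
Then v_1 = N · v_2 = (3, 1, 0, 0)ᵀ.

Sanity check: (A − (2)·I) v_1 = (0, 0, 0, 0)ᵀ = 0. ✓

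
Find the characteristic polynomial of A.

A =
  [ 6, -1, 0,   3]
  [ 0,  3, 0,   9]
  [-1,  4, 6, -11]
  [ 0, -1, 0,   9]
x^4 - 24*x^3 + 216*x^2 - 864*x + 1296

Expanding det(x·I − A) (e.g. by cofactor expansion or by noting that A is similar to its Jordan form J, which has the same characteristic polynomial as A) gives
  χ_A(x) = x^4 - 24*x^3 + 216*x^2 - 864*x + 1296
which factors as (x - 6)^4. The eigenvalues (with algebraic multiplicities) are λ = 6 with multiplicity 4.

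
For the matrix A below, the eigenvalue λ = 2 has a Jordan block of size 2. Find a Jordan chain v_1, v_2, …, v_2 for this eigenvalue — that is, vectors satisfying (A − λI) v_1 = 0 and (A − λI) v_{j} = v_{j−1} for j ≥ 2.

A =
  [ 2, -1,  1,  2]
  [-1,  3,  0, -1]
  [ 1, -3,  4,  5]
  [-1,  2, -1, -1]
A Jordan chain for λ = 2 of length 2:
v_1 = (0, -1, 1, -1)ᵀ
v_2 = (1, 0, 0, 0)ᵀ

Let N = A − (2)·I. We want v_2 with N^2 v_2 = 0 but N^1 v_2 ≠ 0; then v_{j-1} := N · v_j for j = 2, …, 2.

Pick v_2 = (1, 0, 0, 0)ᵀ.
Then v_1 = N · v_2 = (0, -1, 1, -1)ᵀ.

Sanity check: (A − (2)·I) v_1 = (0, 0, 0, 0)ᵀ = 0. ✓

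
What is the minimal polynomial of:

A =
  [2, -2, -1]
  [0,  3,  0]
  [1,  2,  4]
x^2 - 6*x + 9

The characteristic polynomial is χ_A(x) = (x - 3)^3, so the eigenvalues are known. The minimal polynomial is
  m_A(x) = Π_λ (x − λ)^{k_λ}
where k_λ is the size of the *largest* Jordan block for λ (equivalently, the smallest k with (A − λI)^k v = 0 for every generalised eigenvector v of λ).

  λ = 3: largest Jordan block has size 2, contributing (x − 3)^2

So m_A(x) = (x - 3)^2 = x^2 - 6*x + 9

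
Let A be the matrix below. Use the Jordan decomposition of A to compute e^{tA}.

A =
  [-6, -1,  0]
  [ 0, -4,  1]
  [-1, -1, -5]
e^{tA} =
  [t^2*exp(-5*t)/2 - t*exp(-5*t) + exp(-5*t), -t*exp(-5*t), -t^2*exp(-5*t)/2]
  [-t^2*exp(-5*t)/2, t*exp(-5*t) + exp(-5*t), t^2*exp(-5*t)/2 + t*exp(-5*t)]
  [t^2*exp(-5*t)/2 - t*exp(-5*t), -t*exp(-5*t), -t^2*exp(-5*t)/2 + exp(-5*t)]

Strategy: write A = P · J · P⁻¹ where J is a Jordan canonical form, so e^{tA} = P · e^{tJ} · P⁻¹, and e^{tJ} can be computed block-by-block.

A has Jordan form
J =
  [-5,  1,  0]
  [ 0, -5,  1]
  [ 0,  0, -5]
(up to reordering of blocks).

Per-block formulas:
  For a 3×3 Jordan block J_3(-5): exp(t · J_3(-5)) = e^(-5t)·(I + t·N + (t^2/2)·N^2), where N is the 3×3 nilpotent shift.

After assembling e^{tJ} and conjugating by P, we get:

e^{tA} =
  [t^2*exp(-5*t)/2 - t*exp(-5*t) + exp(-5*t), -t*exp(-5*t), -t^2*exp(-5*t)/2]
  [-t^2*exp(-5*t)/2, t*exp(-5*t) + exp(-5*t), t^2*exp(-5*t)/2 + t*exp(-5*t)]
  [t^2*exp(-5*t)/2 - t*exp(-5*t), -t*exp(-5*t), -t^2*exp(-5*t)/2 + exp(-5*t)]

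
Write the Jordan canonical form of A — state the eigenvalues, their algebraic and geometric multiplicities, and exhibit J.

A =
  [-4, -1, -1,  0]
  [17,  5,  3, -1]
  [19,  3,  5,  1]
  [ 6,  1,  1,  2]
J_2(2) ⊕ J_2(2)

The characteristic polynomial is
  det(x·I − A) = x^4 - 8*x^3 + 24*x^2 - 32*x + 16 = (x - 2)^4

Eigenvalues and multiplicities (the geometric multiplicity of λ is n − rank(A − λI), which equals the number of Jordan blocks for λ):
  λ = 2: algebraic multiplicity = 4, geometric multiplicity = 2

Determining the block sizes for each eigenvalue:
  λ = 2: with am = 4 and gm = 2, the partition is not yet determined (e.g. several partitions of 4 into 2 parts exist). Let N = A − (2)·I. Computing rank(N^1) = 2, rank(N^2) = 0; the number of blocks of size ≥ j is rank(N^{j−1}) − rank(N^j), giving [2, 2]. So we have 2 block(s) of size 2 → block sizes [2, 2]

Assembling the blocks gives a Jordan form
J =
  [2, 1, 0, 0]
  [0, 2, 0, 0]
  [0, 0, 2, 1]
  [0, 0, 0, 2]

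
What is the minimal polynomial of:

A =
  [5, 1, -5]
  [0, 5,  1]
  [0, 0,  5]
x^3 - 15*x^2 + 75*x - 125

The characteristic polynomial is χ_A(x) = (x - 5)^3, so the eigenvalues are known. The minimal polynomial is
  m_A(x) = Π_λ (x − λ)^{k_λ}
where k_λ is the size of the *largest* Jordan block for λ (equivalently, the smallest k with (A − λI)^k v = 0 for every generalised eigenvector v of λ).

  λ = 5: largest Jordan block has size 3, contributing (x − 5)^3

So m_A(x) = (x - 5)^3 = x^3 - 15*x^2 + 75*x - 125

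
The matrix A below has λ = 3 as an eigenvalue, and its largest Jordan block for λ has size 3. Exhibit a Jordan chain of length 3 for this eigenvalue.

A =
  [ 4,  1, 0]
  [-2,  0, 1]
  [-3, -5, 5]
A Jordan chain for λ = 3 of length 3:
v_1 = (-1, 1, 1)ᵀ
v_2 = (1, -2, -3)ᵀ
v_3 = (1, 0, 0)ᵀ

Let N = A − (3)·I. We want v_3 with N^3 v_3 = 0 but N^2 v_3 ≠ 0; then v_{j-1} := N · v_j for j = 3, …, 2.

Pick v_3 = (1, 0, 0)ᵀ.
Then v_2 = N · v_3 = (1, -2, -3)ᵀ.
Then v_1 = N · v_2 = (-1, 1, 1)ᵀ.

Sanity check: (A − (3)·I) v_1 = (0, 0, 0)ᵀ = 0. ✓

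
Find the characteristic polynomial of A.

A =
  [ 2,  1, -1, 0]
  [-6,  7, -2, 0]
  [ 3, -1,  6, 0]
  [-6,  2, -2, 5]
x^4 - 20*x^3 + 150*x^2 - 500*x + 625

Expanding det(x·I − A) (e.g. by cofactor expansion or by noting that A is similar to its Jordan form J, which has the same characteristic polynomial as A) gives
  χ_A(x) = x^4 - 20*x^3 + 150*x^2 - 500*x + 625
which factors as (x - 5)^4. The eigenvalues (with algebraic multiplicities) are λ = 5 with multiplicity 4.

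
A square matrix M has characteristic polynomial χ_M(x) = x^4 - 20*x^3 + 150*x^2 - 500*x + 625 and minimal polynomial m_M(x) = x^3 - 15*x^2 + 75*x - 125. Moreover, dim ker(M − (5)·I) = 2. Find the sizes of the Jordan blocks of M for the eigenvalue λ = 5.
Block sizes for λ = 5: [3, 1]

Step 1 — from the characteristic polynomial, algebraic multiplicity of λ = 5 is 4. From dim ker(M − (5)·I) = 2, there are exactly 2 Jordan blocks for λ = 5.
Step 2 — from the minimal polynomial, the factor (x − 5)^3 tells us the largest block for λ = 5 has size 3.
Step 3 — with total size 4, 2 blocks, and largest block 3, the block sizes (in nonincreasing order) are [3, 1].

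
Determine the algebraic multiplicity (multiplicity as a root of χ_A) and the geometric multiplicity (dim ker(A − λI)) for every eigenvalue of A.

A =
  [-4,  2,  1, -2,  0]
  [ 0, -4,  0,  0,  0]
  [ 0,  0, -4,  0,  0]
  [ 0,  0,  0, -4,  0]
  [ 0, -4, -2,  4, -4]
λ = -4: alg = 5, geom = 4

Step 1 — factor the characteristic polynomial to read off the algebraic multiplicities:
  χ_A(x) = (x + 4)^5

Step 2 — compute geometric multiplicities via the rank-nullity identity g(λ) = n − rank(A − λI):
  rank(A − (-4)·I) = 1, so dim ker(A − (-4)·I) = n − 1 = 4

Summary:
  λ = -4: algebraic multiplicity = 5, geometric multiplicity = 4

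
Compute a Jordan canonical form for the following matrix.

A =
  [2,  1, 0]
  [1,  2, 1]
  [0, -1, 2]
J_3(2)

The characteristic polynomial is
  det(x·I − A) = x^3 - 6*x^2 + 12*x - 8 = (x - 2)^3

Eigenvalues and multiplicities (the geometric multiplicity of λ is n − rank(A − λI), which equals the number of Jordan blocks for λ):
  λ = 2: algebraic multiplicity = 3, geometric multiplicity = 1

Determining the block sizes for each eigenvalue:
  λ = 2: one block (gm = 1), so the single block has size am = 3 → block sizes [3]

Assembling the blocks gives a Jordan form
J =
  [2, 1, 0]
  [0, 2, 1]
  [0, 0, 2]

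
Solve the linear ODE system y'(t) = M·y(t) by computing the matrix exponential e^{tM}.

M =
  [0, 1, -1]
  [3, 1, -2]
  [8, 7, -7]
e^{tM} =
  [-t^2*exp(-2*t)/2 + 2*t*exp(-2*t) + exp(-2*t), -t^2*exp(-2*t) + t*exp(-2*t), t^2*exp(-2*t)/2 - t*exp(-2*t)]
  [-t^2*exp(-2*t)/2 + 3*t*exp(-2*t), -t^2*exp(-2*t) + 3*t*exp(-2*t) + exp(-2*t), t^2*exp(-2*t)/2 - 2*t*exp(-2*t)]
  [-3*t^2*exp(-2*t)/2 + 8*t*exp(-2*t), -3*t^2*exp(-2*t) + 7*t*exp(-2*t), 3*t^2*exp(-2*t)/2 - 5*t*exp(-2*t) + exp(-2*t)]

Strategy: write M = P · J · P⁻¹ where J is a Jordan canonical form, so e^{tM} = P · e^{tJ} · P⁻¹, and e^{tJ} can be computed block-by-block.

M has Jordan form
J =
  [-2,  1,  0]
  [ 0, -2,  1]
  [ 0,  0, -2]
(up to reordering of blocks).

Per-block formulas:
  For a 3×3 Jordan block J_3(-2): exp(t · J_3(-2)) = e^(-2t)·(I + t·N + (t^2/2)·N^2), where N is the 3×3 nilpotent shift.

After assembling e^{tJ} and conjugating by P, we get:

e^{tM} =
  [-t^2*exp(-2*t)/2 + 2*t*exp(-2*t) + exp(-2*t), -t^2*exp(-2*t) + t*exp(-2*t), t^2*exp(-2*t)/2 - t*exp(-2*t)]
  [-t^2*exp(-2*t)/2 + 3*t*exp(-2*t), -t^2*exp(-2*t) + 3*t*exp(-2*t) + exp(-2*t), t^2*exp(-2*t)/2 - 2*t*exp(-2*t)]
  [-3*t^2*exp(-2*t)/2 + 8*t*exp(-2*t), -3*t^2*exp(-2*t) + 7*t*exp(-2*t), 3*t^2*exp(-2*t)/2 - 5*t*exp(-2*t) + exp(-2*t)]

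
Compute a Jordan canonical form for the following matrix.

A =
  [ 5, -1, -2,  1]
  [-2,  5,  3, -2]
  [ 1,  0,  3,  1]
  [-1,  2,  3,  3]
J_3(4) ⊕ J_1(4)

The characteristic polynomial is
  det(x·I − A) = x^4 - 16*x^3 + 96*x^2 - 256*x + 256 = (x - 4)^4

Eigenvalues and multiplicities (the geometric multiplicity of λ is n − rank(A − λI), which equals the number of Jordan blocks for λ):
  λ = 4: algebraic multiplicity = 4, geometric multiplicity = 2

Determining the block sizes for each eigenvalue:
  λ = 4: with am = 4 and gm = 2, the partition is not yet determined (e.g. several partitions of 4 into 2 parts exist). Let N = A − (4)·I. Computing rank(N^1) = 2, rank(N^2) = 1, rank(N^3) = 0; the number of blocks of size ≥ j is rank(N^{j−1}) − rank(N^j), giving [2, 1, 1]. So we have 1 block(s) of size 3, 1 block(s) of size 1 → block sizes [3, 1]

Assembling the blocks gives a Jordan form
J =
  [4, 1, 0, 0]
  [0, 4, 1, 0]
  [0, 0, 4, 0]
  [0, 0, 0, 4]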